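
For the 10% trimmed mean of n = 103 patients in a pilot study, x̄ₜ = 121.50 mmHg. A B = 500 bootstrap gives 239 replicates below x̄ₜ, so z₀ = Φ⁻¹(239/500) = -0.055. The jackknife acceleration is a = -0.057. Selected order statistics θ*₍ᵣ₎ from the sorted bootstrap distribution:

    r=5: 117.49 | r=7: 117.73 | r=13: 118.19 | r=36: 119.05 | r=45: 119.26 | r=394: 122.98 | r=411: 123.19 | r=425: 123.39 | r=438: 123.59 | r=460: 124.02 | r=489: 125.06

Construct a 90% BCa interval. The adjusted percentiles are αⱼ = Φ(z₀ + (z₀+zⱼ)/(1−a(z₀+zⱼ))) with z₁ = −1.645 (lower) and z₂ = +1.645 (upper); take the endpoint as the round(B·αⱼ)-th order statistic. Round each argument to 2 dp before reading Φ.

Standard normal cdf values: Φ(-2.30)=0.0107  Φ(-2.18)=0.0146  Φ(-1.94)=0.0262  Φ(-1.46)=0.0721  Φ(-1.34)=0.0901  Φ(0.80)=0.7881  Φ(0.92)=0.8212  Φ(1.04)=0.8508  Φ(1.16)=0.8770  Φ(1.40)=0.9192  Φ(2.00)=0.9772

Lower: z₀ + z₁ = -0.055 + (-1.645) = -1.700; 1 − a(z₀+z₁) = 1 − (-0.057)(-1.700) = 0.9031; argument = -0.055 + (-1.700)/0.9031 = -1.9374 → -1.94.
α₁ = Φ(-1.94) = 0.0262; rank = round(500 × 0.0262) = 13; θ*₍13₎ = 118.19.
Upper: z₀ + z₂ = 1.590; 1 − a(z₀+z₂) = 1.0906; argument = 1.4029 → 1.40; α₂ = 0.9192; rank = 460; θ*₍460₎ = 124.02.

(118.19, 124.02)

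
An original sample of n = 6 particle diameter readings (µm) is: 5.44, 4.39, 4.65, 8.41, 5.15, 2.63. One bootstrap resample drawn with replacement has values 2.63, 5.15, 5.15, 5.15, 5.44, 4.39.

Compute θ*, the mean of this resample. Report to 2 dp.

θ* = 4.65

Mean = (2.63 + 5.15 + 5.15 + 5.15 + 5.44 + 4.39) / 6 = 27.910 / 6 = 4.65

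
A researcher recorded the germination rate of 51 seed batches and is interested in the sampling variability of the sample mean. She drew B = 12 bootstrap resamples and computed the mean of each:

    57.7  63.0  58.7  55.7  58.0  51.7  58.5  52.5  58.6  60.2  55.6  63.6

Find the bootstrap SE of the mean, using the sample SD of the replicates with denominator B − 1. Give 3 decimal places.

Bootstrap SE is the standard deviation of the 12 replicate means.
Mean of replicates: (57.7 + 63.0 + 58.7 + 55.7 + 58.0 + 51.7 + 58.5 + 52.5 + 58.6 + 60.2 + 55.6 + 63.6) / 12 = 693.8000 / 12 = 57.8167
Sum of squared deviations: (−0.1167)² + (+5.1833)² + (+0.8833)² + (−2.1167)² + (+0.1833)² + (−6.1167)² + (+0.6833)² + (−5.3167)² + (+0.7833)² + (+2.3833)² + (−2.2167)² + (+5.7833)² = 142.9767
Variance = 142.9767 / 11 = 12.9979
SE* = √12.9979

SE* = 3.605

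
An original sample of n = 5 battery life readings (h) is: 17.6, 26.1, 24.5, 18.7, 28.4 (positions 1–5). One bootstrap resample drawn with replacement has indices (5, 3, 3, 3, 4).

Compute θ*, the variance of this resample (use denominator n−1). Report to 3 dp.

Resample values: 28.4, 24.5, 24.5, 24.5, 18.7.
Mean = 24.1200; sum of squared deviations = 48.1280
s² = 48.1280 / 4 = 12.0320

θ* = 12.032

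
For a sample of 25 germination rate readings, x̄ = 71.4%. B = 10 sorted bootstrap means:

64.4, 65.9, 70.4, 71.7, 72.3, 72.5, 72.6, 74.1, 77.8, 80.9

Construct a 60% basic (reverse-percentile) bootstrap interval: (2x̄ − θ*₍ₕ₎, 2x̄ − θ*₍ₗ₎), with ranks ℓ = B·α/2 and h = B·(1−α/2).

Percentile endpoints at ranks 2 and 8: θ*₍2₎ = 65.9, θ*₍8₎ = 74.1.
Basic interval reflects these around x̄:
  lower = 2 × 71.4 − 74.1 = 68.7
  upper = 2 × 71.4 − 65.9 = 76.9

(68.7, 76.9)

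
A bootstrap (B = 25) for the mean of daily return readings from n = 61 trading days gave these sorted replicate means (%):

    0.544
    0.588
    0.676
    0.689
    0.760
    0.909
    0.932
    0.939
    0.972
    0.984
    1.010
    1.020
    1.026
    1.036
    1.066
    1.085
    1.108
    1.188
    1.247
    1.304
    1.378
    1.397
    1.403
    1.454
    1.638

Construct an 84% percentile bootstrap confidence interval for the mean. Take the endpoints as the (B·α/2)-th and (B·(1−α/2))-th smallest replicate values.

(0.588, 1.403)

α = 0.16; lower rank = 25 × 0.080 = 2; upper rank = 25 × 0.920 = 23.
The 2nd smallest replicate is 0.588; the 23rd is 1.403.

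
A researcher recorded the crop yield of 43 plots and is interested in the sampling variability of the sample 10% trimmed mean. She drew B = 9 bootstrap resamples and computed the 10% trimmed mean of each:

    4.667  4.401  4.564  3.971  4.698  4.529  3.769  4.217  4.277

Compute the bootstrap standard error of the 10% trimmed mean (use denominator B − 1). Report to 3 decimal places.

SE* = 0.317

Bootstrap SE is the standard deviation of the 9 replicate 10% trimmed means.
Mean of replicates: (4.667 + 4.401 + 4.564 + 3.971 + 4.698 + 4.529 + 3.769 + 4.217 + 4.277) / 9 = 39.0930 / 9 = 4.3437
Sum of squared deviations: (+0.3233)² + (+0.0573)² + (+0.2203)² + (−0.3727)² + (+0.3543)² + (+0.1853)² + (−0.5747)² + (−0.1267)² + (−0.0667)² = 0.8059
Variance = 0.8059 / 8 = 0.1007
SE* = √0.1007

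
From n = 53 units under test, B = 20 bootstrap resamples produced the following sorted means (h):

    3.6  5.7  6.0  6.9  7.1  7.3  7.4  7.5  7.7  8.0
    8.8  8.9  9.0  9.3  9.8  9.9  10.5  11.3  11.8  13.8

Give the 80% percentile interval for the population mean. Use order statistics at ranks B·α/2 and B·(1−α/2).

α = 0.20; lower rank = 20 × 0.100 = 2; upper rank = 20 × 0.900 = 18.
The 2nd smallest replicate is 5.7; the 18th is 11.3.

(5.7, 11.3)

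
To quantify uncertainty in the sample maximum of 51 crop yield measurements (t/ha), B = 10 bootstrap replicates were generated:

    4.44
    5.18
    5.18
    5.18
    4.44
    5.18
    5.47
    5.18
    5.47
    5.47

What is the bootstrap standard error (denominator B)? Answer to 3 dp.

Bootstrap SE is the standard deviation of the 10 replicate maximums.
Mean of replicates: (4.44 + 5.18 + 5.18 + 5.18 + 4.44 + 5.18 + 5.47 + 5.18 + 5.47 + 5.47) / 10 = 51.1900 / 10 = 5.1190
Sum of squared deviations: (−0.6790)² + (+0.0610)² + (+0.0610)² + (+0.0610)² + (−0.6790)² + (+0.0610)² + (+0.3510)² + (+0.0610)² + (+0.3510)² + (+0.3510)² = 1.3103
Variance = 1.3103 / 10 = 0.1310
SE* = √0.1310

SE* = 0.362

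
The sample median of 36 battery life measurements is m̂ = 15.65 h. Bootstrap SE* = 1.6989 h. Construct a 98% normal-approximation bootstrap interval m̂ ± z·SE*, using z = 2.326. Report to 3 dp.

(11.698, 19.602)

Margin = 2.326 × 1.6989 = 3.9516
Interval: 15.65 ± 3.9516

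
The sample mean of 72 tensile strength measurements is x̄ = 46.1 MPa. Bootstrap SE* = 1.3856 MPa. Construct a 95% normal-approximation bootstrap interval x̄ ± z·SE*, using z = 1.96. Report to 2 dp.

Margin = 1.96 × 1.3856 = 2.716
Interval: 46.1 ± 2.716

(43.38, 48.82)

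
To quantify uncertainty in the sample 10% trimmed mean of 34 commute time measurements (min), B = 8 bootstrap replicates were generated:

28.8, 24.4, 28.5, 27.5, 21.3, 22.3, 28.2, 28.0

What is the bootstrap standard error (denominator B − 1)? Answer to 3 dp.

Bootstrap SE is the standard deviation of the 8 replicate 10% trimmed means.
Mean of replicates: (28.8 + 24.4 + 28.5 + 27.5 + 21.3 + 22.3 + 28.2 + 28.0) / 8 = 209.0000 / 8 = 26.1250
Sum of squared deviations: (+2.6750)² + (−1.7250)² + (+2.3750)² + (+1.3750)² + (−4.8250)² + (−3.8250)² + (+2.0750)² + (+1.8750)² = 63.3950
Variance = 63.3950 / 7 = 9.0564
SE* = √9.0564

SE* = 3.009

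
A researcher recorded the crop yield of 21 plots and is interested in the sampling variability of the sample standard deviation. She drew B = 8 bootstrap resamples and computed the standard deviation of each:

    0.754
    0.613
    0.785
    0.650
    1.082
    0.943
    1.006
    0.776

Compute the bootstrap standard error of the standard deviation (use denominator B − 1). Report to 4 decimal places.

SE* = 0.1679

Bootstrap SE is the standard deviation of the 8 replicate standard deviations.
Mean of replicates: (0.754 + 0.613 + 0.785 + 0.650 + 1.082 + 0.943 + 1.006 + 0.776) / 8 = 6.60900 / 8 = 0.82612
Sum of squared deviations: (−0.07212)² + (−0.21313)² + (−0.04112)² + (−0.17612)² + (+0.25588)² + (+0.11687)² + (+0.17988)² + (−0.05012)² = 0.19733
Variance = 0.19733 / 7 = 0.02819
SE* = √0.02819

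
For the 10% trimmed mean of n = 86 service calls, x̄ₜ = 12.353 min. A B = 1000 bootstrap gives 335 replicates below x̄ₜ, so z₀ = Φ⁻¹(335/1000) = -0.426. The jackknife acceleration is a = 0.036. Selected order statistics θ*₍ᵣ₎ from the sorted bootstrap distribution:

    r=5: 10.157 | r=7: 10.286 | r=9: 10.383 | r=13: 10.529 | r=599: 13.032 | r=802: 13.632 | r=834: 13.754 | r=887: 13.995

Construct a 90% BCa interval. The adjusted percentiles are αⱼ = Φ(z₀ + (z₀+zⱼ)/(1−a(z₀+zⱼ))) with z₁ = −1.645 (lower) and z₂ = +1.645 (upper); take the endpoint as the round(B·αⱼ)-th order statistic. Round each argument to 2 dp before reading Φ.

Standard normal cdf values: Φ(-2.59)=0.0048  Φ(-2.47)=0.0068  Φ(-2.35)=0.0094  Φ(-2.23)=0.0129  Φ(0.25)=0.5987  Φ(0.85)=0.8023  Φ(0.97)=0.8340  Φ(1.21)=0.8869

(10.383, 13.632)

Lower: z₀ + z₁ = -0.426 + (-1.645) = -2.071; 1 − a(z₀+z₁) = 1 − (0.036)(-2.071) = 1.0746; argument = -0.426 + (-2.071)/1.0746 = -2.3533 → -2.35.
α₁ = Φ(-2.35) = 0.0094; rank = round(1000 × 0.0094) = 9; θ*₍9₎ = 10.383.
Upper: z₀ + z₂ = 1.219; 1 − a(z₀+z₂) = 0.9561; argument = 0.8489 → 0.85; α₂ = 0.8023; rank = 802; θ*₍802₎ = 13.632.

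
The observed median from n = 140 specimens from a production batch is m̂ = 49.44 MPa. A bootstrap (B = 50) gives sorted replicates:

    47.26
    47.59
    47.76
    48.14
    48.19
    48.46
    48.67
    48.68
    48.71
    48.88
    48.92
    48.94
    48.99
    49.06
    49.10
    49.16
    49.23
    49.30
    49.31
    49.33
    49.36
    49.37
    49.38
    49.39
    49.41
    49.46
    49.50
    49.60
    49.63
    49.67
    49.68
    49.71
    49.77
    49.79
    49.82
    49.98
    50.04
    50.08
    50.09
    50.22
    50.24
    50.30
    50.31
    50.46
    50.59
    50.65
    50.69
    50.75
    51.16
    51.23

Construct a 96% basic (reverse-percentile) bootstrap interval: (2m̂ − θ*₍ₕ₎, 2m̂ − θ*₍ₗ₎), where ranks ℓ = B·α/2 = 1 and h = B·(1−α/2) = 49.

(47.72, 51.62)

Percentile endpoints at ranks 1 and 49: θ*₍1₎ = 47.26, θ*₍49₎ = 51.16.
Basic interval reflects these around m̂:
  lower = 2 × 49.44 − 51.16 = 47.72
  upper = 2 × 49.44 − 47.26 = 51.62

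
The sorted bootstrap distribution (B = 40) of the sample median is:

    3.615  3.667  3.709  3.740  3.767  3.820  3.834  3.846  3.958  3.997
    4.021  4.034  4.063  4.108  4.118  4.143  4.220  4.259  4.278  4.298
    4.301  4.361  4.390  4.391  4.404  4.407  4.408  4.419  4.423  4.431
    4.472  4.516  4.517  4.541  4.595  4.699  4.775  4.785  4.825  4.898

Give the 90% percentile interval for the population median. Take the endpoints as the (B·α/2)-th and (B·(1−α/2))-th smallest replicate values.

α = 0.10; lower rank = 40 × 0.050 = 2; upper rank = 40 × 0.950 = 38.
The 2nd smallest replicate is 3.667; the 38th is 4.785.

(3.667, 4.785)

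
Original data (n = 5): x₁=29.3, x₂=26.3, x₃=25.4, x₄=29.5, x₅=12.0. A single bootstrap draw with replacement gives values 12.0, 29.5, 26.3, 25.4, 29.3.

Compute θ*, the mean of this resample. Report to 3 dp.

θ* = 24.500

Mean = (12.0 + 29.5 + 26.3 + 25.4 + 29.3) / 5 = 122.50 / 5 = 24.500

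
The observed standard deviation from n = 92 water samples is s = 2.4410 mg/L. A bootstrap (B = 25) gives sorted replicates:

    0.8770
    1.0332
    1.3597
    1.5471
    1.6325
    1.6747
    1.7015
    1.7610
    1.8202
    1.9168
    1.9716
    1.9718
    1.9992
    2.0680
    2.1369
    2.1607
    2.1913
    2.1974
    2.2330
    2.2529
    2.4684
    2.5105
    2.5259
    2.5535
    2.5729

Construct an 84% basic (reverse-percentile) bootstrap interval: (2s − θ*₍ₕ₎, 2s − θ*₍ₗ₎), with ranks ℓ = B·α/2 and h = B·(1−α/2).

Percentile endpoints at ranks 2 and 23: θ*₍2₎ = 1.0332, θ*₍23₎ = 2.5259.
Basic interval reflects these around s:
  lower = 2 × 2.4410 − 2.5259 = 2.3561
  upper = 2 × 2.4410 − 1.0332 = 3.8488

(2.3561, 3.8488)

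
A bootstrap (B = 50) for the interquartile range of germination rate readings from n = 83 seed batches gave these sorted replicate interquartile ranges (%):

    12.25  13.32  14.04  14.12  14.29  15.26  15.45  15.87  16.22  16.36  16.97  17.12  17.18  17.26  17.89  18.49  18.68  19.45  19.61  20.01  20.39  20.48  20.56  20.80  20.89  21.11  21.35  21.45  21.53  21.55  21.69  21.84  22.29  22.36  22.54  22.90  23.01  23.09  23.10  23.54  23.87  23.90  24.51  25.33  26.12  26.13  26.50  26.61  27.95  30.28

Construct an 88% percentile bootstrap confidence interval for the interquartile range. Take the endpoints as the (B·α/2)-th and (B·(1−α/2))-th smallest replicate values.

α = 0.12; lower rank = 50 × 0.060 = 3; upper rank = 50 × 0.940 = 47.
The 3rd smallest replicate is 14.04; the 47th is 26.50.

(14.04, 26.50)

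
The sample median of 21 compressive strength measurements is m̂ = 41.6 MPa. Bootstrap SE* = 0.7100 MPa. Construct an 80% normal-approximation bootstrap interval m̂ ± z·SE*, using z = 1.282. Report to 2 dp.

Margin = 1.282 × 0.7100 = 0.910
Interval: 41.6 ± 0.910

(40.69, 42.51)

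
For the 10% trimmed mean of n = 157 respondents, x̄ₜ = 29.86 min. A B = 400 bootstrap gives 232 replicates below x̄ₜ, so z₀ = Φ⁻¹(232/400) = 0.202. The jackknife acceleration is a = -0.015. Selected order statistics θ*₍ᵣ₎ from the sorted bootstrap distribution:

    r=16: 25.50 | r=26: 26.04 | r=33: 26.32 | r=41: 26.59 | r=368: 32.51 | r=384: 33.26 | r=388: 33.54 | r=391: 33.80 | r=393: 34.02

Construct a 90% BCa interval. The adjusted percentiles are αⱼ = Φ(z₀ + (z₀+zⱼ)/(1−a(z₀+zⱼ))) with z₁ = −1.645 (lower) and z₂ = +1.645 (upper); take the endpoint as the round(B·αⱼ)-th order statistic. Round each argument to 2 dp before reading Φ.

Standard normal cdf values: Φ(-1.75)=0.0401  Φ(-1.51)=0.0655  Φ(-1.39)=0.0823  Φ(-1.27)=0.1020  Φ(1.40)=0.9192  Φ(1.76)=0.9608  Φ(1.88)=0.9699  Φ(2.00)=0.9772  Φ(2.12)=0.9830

(26.59, 33.80)

Lower: z₀ + z₁ = 0.202 + (-1.645) = -1.443; 1 − a(z₀+z₁) = 1 − (-0.015)(-1.443) = 0.9784; argument = 0.202 + (-1.443)/0.9784 = -1.2729 → -1.27.
α₁ = Φ(-1.27) = 0.1020; rank = round(400 × 0.1020) = 41; θ*₍41₎ = 26.59.
Upper: z₀ + z₂ = 1.847; 1 − a(z₀+z₂) = 1.0277; argument = 1.9992 → 2.00; α₂ = 0.9772; rank = 391; θ*₍391₎ = 33.80.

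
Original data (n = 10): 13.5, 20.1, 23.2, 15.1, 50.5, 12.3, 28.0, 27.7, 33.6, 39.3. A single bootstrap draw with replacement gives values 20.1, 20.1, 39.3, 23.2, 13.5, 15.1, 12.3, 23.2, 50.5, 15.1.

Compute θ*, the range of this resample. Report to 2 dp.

θ* = 38.20

Range = 50.5 − 12.3 = 38.20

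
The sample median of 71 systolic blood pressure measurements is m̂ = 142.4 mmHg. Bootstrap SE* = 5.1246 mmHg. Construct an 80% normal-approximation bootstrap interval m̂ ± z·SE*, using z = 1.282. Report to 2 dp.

(135.83, 148.97)

Margin = 1.282 × 5.1246 = 6.570
Interval: 142.4 ± 6.570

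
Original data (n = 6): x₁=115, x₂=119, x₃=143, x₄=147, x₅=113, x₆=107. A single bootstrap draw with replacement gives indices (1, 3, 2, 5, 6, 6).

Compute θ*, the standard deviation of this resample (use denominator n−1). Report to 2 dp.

Resample values: 115, 143, 119, 113, 107, 107.
Mean = 117.3333; sum of squared deviations = 899.3333
s² = 899.3333 / 5 = 179.8667
s = √179.8667 = 13.41

θ* = 13.41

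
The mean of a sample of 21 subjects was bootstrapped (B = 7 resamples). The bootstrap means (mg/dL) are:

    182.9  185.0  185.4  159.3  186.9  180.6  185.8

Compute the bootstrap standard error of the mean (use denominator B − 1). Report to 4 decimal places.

SE* = 9.7271

Bootstrap SE is the standard deviation of the 7 replicate means.
Mean of replicates: (182.9 + 185.0 + 185.4 + 159.3 + 186.9 + 180.6 + 185.8) / 7 = 1265.90000 / 7 = 180.84286
Sum of squared deviations: (+2.05714)² + (+4.15714)² + (+4.55714)² + (−21.54286)² + (+6.05714)² + (−0.24286)² + (+4.95714)² = 567.69714
Variance = 567.69714 / 6 = 94.61619
SE* = √94.61619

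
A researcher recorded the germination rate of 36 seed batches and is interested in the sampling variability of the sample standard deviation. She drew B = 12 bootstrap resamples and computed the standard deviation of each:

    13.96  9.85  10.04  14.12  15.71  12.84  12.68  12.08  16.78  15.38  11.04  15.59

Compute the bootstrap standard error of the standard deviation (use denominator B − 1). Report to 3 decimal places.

Bootstrap SE is the standard deviation of the 12 replicate standard deviations.
Mean of replicates: (13.96 + 9.85 + 10.04 + 14.12 + 15.71 + 12.84 + 12.68 + 12.08 + 16.78 + 15.38 + 11.04 + 15.59) / 12 = 160.0700 / 12 = 13.3392
Sum of squared deviations: (+0.6208)² + (−3.4892)² + (−3.2992)² + (+0.7808)² + (+2.3708)² + (−0.4992)² + (−0.6592)² + (−1.2592)² + (+3.4408)² + (+2.0408)² + (−2.2992)² + (+2.2508)² = 58.3007
Variance = 58.3007 / 11 = 5.3001
SE* = √5.3001

SE* = 2.302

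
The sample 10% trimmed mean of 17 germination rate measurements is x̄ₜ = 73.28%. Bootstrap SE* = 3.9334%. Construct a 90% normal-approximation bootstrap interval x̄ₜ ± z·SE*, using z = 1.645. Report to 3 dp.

(66.810, 79.750)

Margin = 1.645 × 3.9334 = 6.4704
Interval: 73.28 ± 6.4704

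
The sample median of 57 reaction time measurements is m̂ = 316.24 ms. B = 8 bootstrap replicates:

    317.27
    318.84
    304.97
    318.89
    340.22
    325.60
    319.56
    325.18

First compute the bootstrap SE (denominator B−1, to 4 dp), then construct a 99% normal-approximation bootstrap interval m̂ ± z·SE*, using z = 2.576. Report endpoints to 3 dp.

(290.678, 341.802)

Mean of replicates = 321.3163; sum of squared deviations = 689.3058; SE* = √(689.3058/7) = 9.9233
Margin = 2.576 × 9.9233 = 25.5624
Interval: 316.24 ± 25.5624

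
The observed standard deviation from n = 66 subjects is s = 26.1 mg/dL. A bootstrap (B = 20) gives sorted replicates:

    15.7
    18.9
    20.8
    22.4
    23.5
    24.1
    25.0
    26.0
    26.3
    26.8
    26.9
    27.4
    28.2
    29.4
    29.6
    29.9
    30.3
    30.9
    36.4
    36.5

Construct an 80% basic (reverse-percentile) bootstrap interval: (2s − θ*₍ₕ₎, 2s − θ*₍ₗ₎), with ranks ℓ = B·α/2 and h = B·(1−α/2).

Percentile endpoints at ranks 2 and 18: θ*₍2₎ = 18.9, θ*₍18₎ = 30.9.
Basic interval reflects these around s:
  lower = 2 × 26.1 − 30.9 = 21.3
  upper = 2 × 26.1 − 18.9 = 33.3

(21.3, 33.3)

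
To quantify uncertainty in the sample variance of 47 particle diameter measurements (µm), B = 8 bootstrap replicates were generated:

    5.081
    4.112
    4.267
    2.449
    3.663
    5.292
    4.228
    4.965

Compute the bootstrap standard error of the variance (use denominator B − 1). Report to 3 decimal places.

Bootstrap SE is the standard deviation of the 8 replicate variances.
Mean of replicates: (5.081 + 4.112 + 4.267 + 2.449 + 3.663 + 5.292 + 4.228 + 4.965) / 8 = 34.0570 / 8 = 4.2571
Sum of squared deviations: (+0.8239)² + (−0.1451)² + (+0.0099)² + (−1.8081)² + (−0.5941)² + (+1.0349)² + (−0.0291)² + (+0.7079)² = 5.8951
Variance = 5.8951 / 7 = 0.8422
SE* = √0.8422

SE* = 0.918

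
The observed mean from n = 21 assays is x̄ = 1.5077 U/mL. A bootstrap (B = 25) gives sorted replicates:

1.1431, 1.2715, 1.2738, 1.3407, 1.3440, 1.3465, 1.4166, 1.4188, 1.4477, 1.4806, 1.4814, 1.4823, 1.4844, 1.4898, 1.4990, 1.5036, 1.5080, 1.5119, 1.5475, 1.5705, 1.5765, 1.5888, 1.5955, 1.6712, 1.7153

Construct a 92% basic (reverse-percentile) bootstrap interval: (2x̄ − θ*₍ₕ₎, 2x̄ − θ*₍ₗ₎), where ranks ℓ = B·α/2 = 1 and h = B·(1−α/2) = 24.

Percentile endpoints at ranks 1 and 24: θ*₍1₎ = 1.1431, θ*₍24₎ = 1.6712.
Basic interval reflects these around x̄:
  lower = 2 × 1.5077 − 1.6712 = 1.3442
  upper = 2 × 1.5077 − 1.1431 = 1.8723

(1.3442, 1.8723)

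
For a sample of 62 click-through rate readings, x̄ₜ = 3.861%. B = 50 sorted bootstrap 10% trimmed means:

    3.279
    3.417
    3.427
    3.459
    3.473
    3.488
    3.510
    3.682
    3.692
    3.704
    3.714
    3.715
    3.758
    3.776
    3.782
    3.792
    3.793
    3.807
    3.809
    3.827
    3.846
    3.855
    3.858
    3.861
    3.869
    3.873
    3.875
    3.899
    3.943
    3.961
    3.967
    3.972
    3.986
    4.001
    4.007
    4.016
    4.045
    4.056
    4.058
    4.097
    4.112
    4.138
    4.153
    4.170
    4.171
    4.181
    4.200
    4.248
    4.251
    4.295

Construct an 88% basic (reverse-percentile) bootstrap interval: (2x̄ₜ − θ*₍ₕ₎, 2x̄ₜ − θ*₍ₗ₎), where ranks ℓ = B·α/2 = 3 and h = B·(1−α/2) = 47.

(3.522, 4.295)

Percentile endpoints at ranks 3 and 47: θ*₍3₎ = 3.427, θ*₍47₎ = 4.200.
Basic interval reflects these around x̄ₜ:
  lower = 2 × 3.861 − 4.200 = 3.522
  upper = 2 × 3.861 − 3.427 = 4.295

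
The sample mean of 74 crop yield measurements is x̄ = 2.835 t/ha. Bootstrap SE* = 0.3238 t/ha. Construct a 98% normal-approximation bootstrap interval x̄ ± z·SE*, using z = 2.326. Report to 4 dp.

(2.0818, 3.5882)

Margin = 2.326 × 0.3238 = 0.75316
Interval: 2.835 ± 0.75316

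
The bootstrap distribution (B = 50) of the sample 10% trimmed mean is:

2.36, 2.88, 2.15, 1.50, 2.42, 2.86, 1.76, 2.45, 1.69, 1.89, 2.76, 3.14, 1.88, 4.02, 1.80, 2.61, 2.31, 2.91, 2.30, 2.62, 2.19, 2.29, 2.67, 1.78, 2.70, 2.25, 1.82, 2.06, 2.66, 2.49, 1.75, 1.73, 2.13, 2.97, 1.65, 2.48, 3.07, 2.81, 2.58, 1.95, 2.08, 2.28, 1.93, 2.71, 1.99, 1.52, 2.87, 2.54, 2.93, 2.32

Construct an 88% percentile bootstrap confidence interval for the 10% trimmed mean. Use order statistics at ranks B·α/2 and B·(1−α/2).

(1.65, 2.97)

Sorted replicates: 1.50, 1.52, 1.65, 1.69, 1.73, 1.75, 1.76, 1.78, 1.80, 1.82, 1.88, 1.89, 1.93, 1.95, 1.99, 2.06, 2.08, 2.13, 2.15, 2.19, 2.25, 2.28, 2.29, 2.30, 2.31, 2.32, 2.36, 2.42, 2.45, 2.48, 2.49, 2.54, 2.58, 2.61, 2.62, 2.66, 2.67, 2.70, 2.71, 2.76, 2.81, 2.86, 2.87, 2.88, 2.91, 2.93, 2.97, 3.07, 3.14, 4.02
α = 0.12; lower rank = 50 × 0.060 = 3; upper rank = 50 × 0.940 = 47.
The 3rd smallest replicate is 1.65; the 47th is 2.97.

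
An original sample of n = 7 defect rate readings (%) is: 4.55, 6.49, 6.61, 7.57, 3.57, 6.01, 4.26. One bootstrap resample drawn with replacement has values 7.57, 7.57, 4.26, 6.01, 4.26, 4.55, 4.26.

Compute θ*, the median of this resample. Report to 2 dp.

Sorted: 4.26, 4.26, 4.26, 4.55, 6.01, 7.57, 7.57
Median = middle value = 4.55

θ* = 4.55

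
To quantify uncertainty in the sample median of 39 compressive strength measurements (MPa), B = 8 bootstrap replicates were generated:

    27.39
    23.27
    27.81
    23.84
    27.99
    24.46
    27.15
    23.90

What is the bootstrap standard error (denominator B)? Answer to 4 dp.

SE* = 1.8971

Bootstrap SE is the standard deviation of the 8 replicate medians.
Mean of replicates: (27.39 + 23.27 + 27.81 + 23.84 + 27.99 + 24.46 + 27.15 + 23.90) / 8 = 205.81000 / 8 = 25.72625
Sum of squared deviations: (+1.66375)² + (−2.45625)² + (+2.08375)² + (−1.88625)² + (+2.26375)² + (−1.26625)² + (+1.42375)² + (−1.82625)² = 28.79139
Variance = 28.79139 / 8 = 3.59892
SE* = √3.59892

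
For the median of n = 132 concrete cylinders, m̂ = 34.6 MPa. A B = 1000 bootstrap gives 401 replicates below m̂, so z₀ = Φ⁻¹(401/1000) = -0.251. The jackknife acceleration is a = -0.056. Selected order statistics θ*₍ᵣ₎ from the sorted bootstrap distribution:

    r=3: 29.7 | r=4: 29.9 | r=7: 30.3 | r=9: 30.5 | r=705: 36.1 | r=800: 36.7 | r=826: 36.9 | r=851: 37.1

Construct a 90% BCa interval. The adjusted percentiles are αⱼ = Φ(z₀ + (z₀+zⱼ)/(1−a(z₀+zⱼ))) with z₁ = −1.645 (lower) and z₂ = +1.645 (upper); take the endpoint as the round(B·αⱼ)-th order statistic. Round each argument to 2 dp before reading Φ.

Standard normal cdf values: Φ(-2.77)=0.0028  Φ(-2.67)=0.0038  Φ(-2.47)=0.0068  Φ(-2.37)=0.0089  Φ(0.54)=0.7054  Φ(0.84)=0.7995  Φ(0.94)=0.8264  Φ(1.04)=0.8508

(30.5, 37.1)

Lower: z₀ + z₁ = -0.251 + (-1.645) = -1.896; 1 − a(z₀+z₁) = 1 − (-0.056)(-1.896) = 0.8938; argument = -0.251 + (-1.896)/0.8938 = -2.3722 → -2.37.
α₁ = Φ(-2.37) = 0.0089; rank = round(1000 × 0.0089) = 9; θ*₍9₎ = 30.5.
Upper: z₀ + z₂ = 1.394; 1 − a(z₀+z₂) = 1.0781; argument = 1.0421 → 1.04; α₂ = 0.8508; rank = 851; θ*₍851₎ = 37.1.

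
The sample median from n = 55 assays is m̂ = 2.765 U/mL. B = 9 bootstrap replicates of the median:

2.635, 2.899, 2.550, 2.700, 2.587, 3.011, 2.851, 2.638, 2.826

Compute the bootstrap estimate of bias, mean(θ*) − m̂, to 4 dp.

bias = −0.0209

mean(θ*) = (2.635 + 2.899 + 2.550 + 2.700 + 2.587 + 3.011 + 2.851 + 2.638 + 2.826) / 9 = 2.74411
bias = 2.74411 − 2.765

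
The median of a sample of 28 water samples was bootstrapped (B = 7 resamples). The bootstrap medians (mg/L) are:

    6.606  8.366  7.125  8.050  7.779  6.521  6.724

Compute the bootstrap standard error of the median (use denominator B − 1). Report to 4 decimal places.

Bootstrap SE is the standard deviation of the 7 replicate medians.
Mean of replicates: (6.606 + 8.366 + 7.125 + 8.050 + 7.779 + 6.521 + 6.724) / 7 = 51.17100 / 7 = 7.31014
Sum of squared deviations: (−0.70414)² + (+1.05586)² + (−0.18514)² + (+0.73986)² + (+0.46886)² + (−0.78914)² + (−0.58614)² = 3.37845
Variance = 3.37845 / 6 = 0.56308
SE* = √0.56308

SE* = 0.7504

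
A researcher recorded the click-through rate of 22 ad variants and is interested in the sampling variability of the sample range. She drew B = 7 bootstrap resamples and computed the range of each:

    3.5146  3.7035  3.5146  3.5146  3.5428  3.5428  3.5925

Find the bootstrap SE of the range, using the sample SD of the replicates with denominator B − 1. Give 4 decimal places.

Bootstrap SE is the standard deviation of the 7 replicate ranges.
Mean of replicates: (3.5146 + 3.7035 + 3.5146 + 3.5146 + 3.5428 + 3.5428 + 3.5925) / 7 = 24.92540 / 7 = 3.56077
Sum of squared deviations: (−0.04617)² + (+0.14273)² + (−0.04617)² + (−0.04617)² + (−0.01797)² + (−0.01797)² + (+0.03173)² = 0.02842
Variance = 0.02842 / 6 = 0.00474
SE* = √0.00474

SE* = 0.0688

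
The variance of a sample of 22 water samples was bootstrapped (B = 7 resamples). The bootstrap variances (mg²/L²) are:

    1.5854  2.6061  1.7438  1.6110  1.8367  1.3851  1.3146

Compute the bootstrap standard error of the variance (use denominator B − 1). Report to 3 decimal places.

SE* = 0.429

Bootstrap SE is the standard deviation of the 7 replicate variances.
Mean of replicates: (1.5854 + 2.6061 + 1.7438 + 1.6110 + 1.8367 + 1.3851 + 1.3146) / 7 = 12.08270 / 7 = 1.72610
Sum of squared deviations: (−0.14070)² + (+0.88000)² + (+0.01770)² + (−0.11510)² + (+0.11060)² + (−0.34100)² + (−0.41150)² = 1.10560
Variance = 1.10560 / 6 = 0.18427
SE* = √0.18427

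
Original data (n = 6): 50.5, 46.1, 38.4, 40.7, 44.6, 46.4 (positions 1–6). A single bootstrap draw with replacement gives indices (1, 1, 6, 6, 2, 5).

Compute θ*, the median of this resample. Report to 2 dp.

Resample values: 50.5, 50.5, 46.4, 46.4, 46.1, 44.6.
Sorted: 44.6, 46.1, 46.4, 46.4, 50.5, 50.5
Median = average of the two middle values = 46.40

θ* = 46.40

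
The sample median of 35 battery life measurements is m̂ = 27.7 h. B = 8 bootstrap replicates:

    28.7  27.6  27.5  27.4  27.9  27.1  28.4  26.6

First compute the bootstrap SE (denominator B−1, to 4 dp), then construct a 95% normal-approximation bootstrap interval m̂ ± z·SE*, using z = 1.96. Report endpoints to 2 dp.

Mean of replicates = 27.6500; sum of squared deviations = 3.2200; SE* = √(3.2200/7) = 0.6782
Margin = 1.96 × 0.6782 = 1.329
Interval: 27.7 ± 1.329

(26.37, 29.03)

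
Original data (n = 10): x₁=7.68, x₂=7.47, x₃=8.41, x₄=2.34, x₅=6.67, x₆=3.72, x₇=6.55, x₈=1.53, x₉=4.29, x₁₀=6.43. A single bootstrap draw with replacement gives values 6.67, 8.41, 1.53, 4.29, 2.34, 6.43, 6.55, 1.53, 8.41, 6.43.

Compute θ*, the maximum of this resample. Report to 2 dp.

Maximum = 8.41

θ* = 8.41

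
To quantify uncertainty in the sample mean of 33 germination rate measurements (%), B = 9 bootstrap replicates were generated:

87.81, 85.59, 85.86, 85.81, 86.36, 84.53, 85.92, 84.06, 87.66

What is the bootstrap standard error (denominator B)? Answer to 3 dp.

SE* = 1.169

Bootstrap SE is the standard deviation of the 9 replicate means.
Mean of replicates: (87.81 + 85.59 + 85.86 + 85.81 + 86.36 + 84.53 + 85.92 + 84.06 + 87.66) / 9 = 773.6000 / 9 = 85.9556
Sum of squared deviations: (+1.8544)² + (−0.3656)² + (−0.0956)² + (−0.1456)² + (+0.4044)² + (−1.4256)² + (−0.0356)² + (−1.8956)² + (+1.7044)² = 12.2982
Variance = 12.2982 / 9 = 1.3665
SE* = √1.3665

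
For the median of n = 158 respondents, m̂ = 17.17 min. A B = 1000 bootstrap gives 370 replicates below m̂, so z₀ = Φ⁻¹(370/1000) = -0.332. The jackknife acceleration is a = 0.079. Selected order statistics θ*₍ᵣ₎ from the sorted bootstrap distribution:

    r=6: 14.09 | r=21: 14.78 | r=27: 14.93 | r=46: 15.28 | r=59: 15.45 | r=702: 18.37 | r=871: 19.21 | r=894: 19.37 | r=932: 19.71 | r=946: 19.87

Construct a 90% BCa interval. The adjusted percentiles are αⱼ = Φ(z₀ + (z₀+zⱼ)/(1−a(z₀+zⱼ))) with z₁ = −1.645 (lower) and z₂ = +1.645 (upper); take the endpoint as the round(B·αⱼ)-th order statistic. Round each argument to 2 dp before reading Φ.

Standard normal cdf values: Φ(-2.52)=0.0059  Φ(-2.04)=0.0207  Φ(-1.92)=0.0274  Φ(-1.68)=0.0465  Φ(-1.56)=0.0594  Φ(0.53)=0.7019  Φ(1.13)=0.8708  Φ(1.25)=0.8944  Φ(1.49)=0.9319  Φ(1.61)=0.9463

(14.78, 19.21)

Lower: z₀ + z₁ = -0.332 + (-1.645) = -1.977; 1 − a(z₀+z₁) = 1 − (0.079)(-1.977) = 1.1562; argument = -0.332 + (-1.977)/1.1562 = -2.0419 → -2.04.
α₁ = Φ(-2.04) = 0.0207; rank = round(1000 × 0.0207) = 21; θ*₍21₎ = 14.78.
Upper: z₀ + z₂ = 1.313; 1 − a(z₀+z₂) = 0.8963; argument = 1.1330 → 1.13; α₂ = 0.8708; rank = 871; θ*₍871₎ = 19.21.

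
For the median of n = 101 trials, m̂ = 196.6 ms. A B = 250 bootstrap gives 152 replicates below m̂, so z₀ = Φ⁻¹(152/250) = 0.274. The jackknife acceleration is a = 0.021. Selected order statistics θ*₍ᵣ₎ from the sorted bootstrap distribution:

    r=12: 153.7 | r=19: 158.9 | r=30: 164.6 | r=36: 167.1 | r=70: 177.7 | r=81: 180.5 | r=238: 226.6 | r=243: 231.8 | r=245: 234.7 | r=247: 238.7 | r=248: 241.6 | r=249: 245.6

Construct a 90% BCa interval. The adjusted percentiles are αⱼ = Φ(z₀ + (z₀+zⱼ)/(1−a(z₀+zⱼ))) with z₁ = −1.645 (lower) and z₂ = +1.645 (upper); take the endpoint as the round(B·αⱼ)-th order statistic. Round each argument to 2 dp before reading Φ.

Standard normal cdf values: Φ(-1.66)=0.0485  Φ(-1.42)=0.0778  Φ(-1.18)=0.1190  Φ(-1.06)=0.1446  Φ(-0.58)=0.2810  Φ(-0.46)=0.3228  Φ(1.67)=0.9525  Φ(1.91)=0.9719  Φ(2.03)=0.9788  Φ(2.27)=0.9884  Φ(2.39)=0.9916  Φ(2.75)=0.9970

Lower: z₀ + z₁ = 0.274 + (-1.645) = -1.371; 1 − a(z₀+z₁) = 1 − (0.021)(-1.371) = 1.0288; argument = 0.274 + (-1.371)/1.0288 = -1.0586 → -1.06.
α₁ = Φ(-1.06) = 0.1446; rank = round(250 × 0.1446) = 36; θ*₍36₎ = 167.1.
Upper: z₀ + z₂ = 1.919; 1 − a(z₀+z₂) = 0.9597; argument = 2.2736 → 2.27; α₂ = 0.9884; rank = 247; θ*₍247₎ = 238.7.

(167.1, 238.7)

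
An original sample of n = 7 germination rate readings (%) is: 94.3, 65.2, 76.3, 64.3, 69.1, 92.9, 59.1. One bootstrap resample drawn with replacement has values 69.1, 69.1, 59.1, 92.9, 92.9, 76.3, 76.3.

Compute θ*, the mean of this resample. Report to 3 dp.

θ* = 76.529

Mean = (69.1 + 69.1 + 59.1 + 92.9 + 92.9 + 76.3 + 76.3) / 7 = 535.70 / 7 = 76.529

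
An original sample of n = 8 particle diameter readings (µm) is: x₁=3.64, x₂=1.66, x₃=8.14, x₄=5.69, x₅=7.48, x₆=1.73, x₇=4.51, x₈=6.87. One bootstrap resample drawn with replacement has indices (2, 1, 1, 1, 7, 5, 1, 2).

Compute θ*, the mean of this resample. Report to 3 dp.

θ* = 3.734

Resample values: 1.66, 3.64, 3.64, 3.64, 4.51, 7.48, 3.64, 1.66.
Mean = (1.66 + 3.64 + 3.64 + 3.64 + 4.51 + 7.48 + 3.64 + 1.66) / 8 = 29.870 / 8 = 3.734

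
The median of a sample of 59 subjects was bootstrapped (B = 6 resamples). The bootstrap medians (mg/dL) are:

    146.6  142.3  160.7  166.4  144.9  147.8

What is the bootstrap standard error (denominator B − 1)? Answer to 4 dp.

SE* = 9.7215

Bootstrap SE is the standard deviation of the 6 replicate medians.
Mean of replicates: (146.6 + 142.3 + 160.7 + 166.4 + 144.9 + 147.8) / 6 = 908.70000 / 6 = 151.45000
Sum of squared deviations: (−4.85000)² + (−9.15000)² + (+9.25000)² + (+14.95000)² + (−6.55000)² + (−3.65000)² = 472.53500
Variance = 472.53500 / 5 = 94.50700
SE* = √94.50700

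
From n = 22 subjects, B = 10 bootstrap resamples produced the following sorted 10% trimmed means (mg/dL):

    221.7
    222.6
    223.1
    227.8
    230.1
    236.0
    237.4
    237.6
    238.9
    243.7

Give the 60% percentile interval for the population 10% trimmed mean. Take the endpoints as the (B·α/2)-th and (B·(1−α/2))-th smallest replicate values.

α = 0.40; lower rank = 10 × 0.200 = 2; upper rank = 10 × 0.800 = 8.
The 2nd smallest replicate is 222.6; the 8th is 237.6.

(222.6, 237.6)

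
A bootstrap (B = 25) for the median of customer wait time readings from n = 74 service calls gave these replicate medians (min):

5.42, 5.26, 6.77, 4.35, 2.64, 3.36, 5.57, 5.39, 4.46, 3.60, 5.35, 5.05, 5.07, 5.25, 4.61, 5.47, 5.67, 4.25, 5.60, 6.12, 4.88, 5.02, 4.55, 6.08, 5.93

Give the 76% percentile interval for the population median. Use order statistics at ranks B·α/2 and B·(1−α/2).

(3.60, 5.93)

Sorted replicates: 2.64, 3.36, 3.60, 4.25, 4.35, 4.46, 4.55, 4.61, 4.88, 5.02, 5.05, 5.07, 5.25, 5.26, 5.35, 5.39, 5.42, 5.47, 5.57, 5.60, 5.67, 5.93, 6.08, 6.12, 6.77
α = 0.24; lower rank = 25 × 0.120 = 3; upper rank = 25 × 0.880 = 22.
The 3rd smallest replicate is 3.60; the 22nd is 5.93.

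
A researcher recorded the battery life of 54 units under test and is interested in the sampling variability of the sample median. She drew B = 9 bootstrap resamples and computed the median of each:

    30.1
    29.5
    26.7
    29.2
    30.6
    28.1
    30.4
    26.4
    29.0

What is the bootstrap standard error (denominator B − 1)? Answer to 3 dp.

SE* = 1.532

Bootstrap SE is the standard deviation of the 9 replicate medians.
Mean of replicates: (30.1 + 29.5 + 26.7 + 29.2 + 30.6 + 28.1 + 30.4 + 26.4 + 29.0) / 9 = 260.0000 / 9 = 28.8889
Sum of squared deviations: (+1.2111)² + (+0.6111)² + (−2.1889)² + (+0.3111)² + (+1.7111)² + (−0.7889)² + (+1.5111)² + (−2.4889)² + (+0.1111)² = 18.7689
Variance = 18.7689 / 8 = 2.3461
SE* = √2.3461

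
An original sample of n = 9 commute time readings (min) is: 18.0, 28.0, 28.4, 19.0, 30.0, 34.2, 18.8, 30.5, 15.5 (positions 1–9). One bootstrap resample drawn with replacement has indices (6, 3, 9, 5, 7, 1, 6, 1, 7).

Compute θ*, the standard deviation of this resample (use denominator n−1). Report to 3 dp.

Resample values: 34.2, 28.4, 15.5, 30.0, 18.8, 18.0, 34.2, 18.0, 18.8.
Mean = 23.9889; sum of squared deviations = 461.7689
s² = 461.7689 / 8 = 57.7211
s = √57.7211 = 7.597

θ* = 7.597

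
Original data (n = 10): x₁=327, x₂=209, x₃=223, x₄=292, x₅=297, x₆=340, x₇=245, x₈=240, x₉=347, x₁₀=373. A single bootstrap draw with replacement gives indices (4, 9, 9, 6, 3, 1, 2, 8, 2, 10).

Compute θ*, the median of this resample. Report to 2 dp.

θ* = 309.50

Resample values: 292, 347, 347, 340, 223, 327, 209, 240, 209, 373.
Sorted: 209, 209, 223, 240, 292, 327, 340, 347, 347, 373
Median = average of the two middle values = 309.50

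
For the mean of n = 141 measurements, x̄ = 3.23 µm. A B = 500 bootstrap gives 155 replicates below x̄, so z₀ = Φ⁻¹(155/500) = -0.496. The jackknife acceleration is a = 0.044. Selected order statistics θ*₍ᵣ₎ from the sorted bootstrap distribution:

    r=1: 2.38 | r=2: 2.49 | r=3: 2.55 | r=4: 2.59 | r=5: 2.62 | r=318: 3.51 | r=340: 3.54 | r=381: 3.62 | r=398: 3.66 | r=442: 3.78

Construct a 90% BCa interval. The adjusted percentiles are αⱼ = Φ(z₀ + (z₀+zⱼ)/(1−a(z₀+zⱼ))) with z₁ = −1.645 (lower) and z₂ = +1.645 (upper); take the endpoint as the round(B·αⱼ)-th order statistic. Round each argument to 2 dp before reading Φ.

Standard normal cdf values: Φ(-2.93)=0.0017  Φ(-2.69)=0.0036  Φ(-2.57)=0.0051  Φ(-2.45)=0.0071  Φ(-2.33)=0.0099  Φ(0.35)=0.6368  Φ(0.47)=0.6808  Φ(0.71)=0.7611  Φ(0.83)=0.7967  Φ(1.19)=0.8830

Lower: z₀ + z₁ = -0.496 + (-1.645) = -2.141; 1 − a(z₀+z₁) = 1 − (0.044)(-2.141) = 1.0942; argument = -0.496 + (-2.141)/1.0942 = -2.4527 → -2.45.
α₁ = Φ(-2.45) = 0.0071; rank = round(500 × 0.0071) = 4; θ*₍4₎ = 2.59.
Upper: z₀ + z₂ = 1.149; 1 − a(z₀+z₂) = 0.9494; argument = 0.7142 → 0.71; α₂ = 0.7611; rank = 381; θ*₍381₎ = 3.62.

(2.59, 3.62)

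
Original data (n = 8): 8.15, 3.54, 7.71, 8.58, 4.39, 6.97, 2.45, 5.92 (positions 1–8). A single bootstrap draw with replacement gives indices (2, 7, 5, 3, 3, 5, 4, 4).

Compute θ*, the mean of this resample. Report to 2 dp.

θ* = 5.92

Resample values: 3.54, 2.45, 4.39, 7.71, 7.71, 4.39, 8.58, 8.58.
Mean = (3.54 + 2.45 + 4.39 + 7.71 + 7.71 + 4.39 + 8.58 + 8.58) / 8 = 47.350 / 8 = 5.92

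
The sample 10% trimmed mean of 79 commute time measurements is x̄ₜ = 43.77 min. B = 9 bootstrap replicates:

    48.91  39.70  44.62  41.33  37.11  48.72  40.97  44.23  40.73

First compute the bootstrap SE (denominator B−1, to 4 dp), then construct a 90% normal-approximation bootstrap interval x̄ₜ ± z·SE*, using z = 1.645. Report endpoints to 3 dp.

Mean of replicates = 42.9244; sum of squared deviations = 129.3772; SE* = √(129.3772/8) = 4.0215
Margin = 1.645 × 4.0215 = 6.6154
Interval: 43.77 ± 6.6154

(37.155, 50.385)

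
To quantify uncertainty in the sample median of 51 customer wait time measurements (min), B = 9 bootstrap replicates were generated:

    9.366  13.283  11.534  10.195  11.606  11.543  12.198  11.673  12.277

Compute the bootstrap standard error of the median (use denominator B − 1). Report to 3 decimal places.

Bootstrap SE is the standard deviation of the 9 replicate medians.
Mean of replicates: (9.366 + 13.283 + 11.534 + 10.195 + 11.606 + 11.543 + 12.198 + 11.673 + 12.277) / 9 = 103.6750 / 9 = 11.5194
Sum of squared deviations: (−2.1534)² + (+1.7636)² + (+0.0146)² + (−1.3244)² + (+0.0866)² + (+0.0236)² + (+0.6786)² + (+0.1536)² + (+0.7576)² = 10.5678
Variance = 10.5678 / 8 = 1.3210
SE* = √1.3210

SE* = 1.149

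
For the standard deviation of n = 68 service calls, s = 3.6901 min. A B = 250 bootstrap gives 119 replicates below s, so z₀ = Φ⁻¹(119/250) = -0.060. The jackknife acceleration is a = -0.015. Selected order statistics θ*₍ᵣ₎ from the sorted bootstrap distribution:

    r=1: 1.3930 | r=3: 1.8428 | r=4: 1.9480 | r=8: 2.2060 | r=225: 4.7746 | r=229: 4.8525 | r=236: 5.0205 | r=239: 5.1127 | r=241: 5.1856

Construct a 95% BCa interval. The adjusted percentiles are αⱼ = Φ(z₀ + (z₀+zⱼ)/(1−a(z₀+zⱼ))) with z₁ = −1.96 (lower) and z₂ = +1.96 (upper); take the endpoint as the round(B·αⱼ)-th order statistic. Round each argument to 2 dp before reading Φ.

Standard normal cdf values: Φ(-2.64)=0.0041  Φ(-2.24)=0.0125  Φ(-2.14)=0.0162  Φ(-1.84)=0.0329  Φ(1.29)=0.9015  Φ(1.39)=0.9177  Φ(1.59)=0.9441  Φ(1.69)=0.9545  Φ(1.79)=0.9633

(1.9480, 5.1856)

Lower: z₀ + z₁ = -0.060 + (-1.960) = -2.020; 1 − a(z₀+z₁) = 1 − (-0.015)(-2.020) = 0.9697; argument = -0.060 + (-2.020)/0.9697 = -2.1431 → -2.14.
α₁ = Φ(-2.14) = 0.0162; rank = round(250 × 0.0162) = 4; θ*₍4₎ = 1.9480.
Upper: z₀ + z₂ = 1.900; 1 − a(z₀+z₂) = 1.0285; argument = 1.7874 → 1.79; α₂ = 0.9633; rank = 241; θ*₍241₎ = 5.1856.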